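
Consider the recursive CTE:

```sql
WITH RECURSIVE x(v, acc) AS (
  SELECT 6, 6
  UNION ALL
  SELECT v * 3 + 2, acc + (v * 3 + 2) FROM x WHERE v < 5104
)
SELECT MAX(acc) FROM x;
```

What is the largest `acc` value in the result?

22952

Base: v=6, acc=6.
Iteration 1: 6 < 5104 holds -> v = 6 * 3 + 2 = 20, acc = 6 + 20 = 26.
Iteration 2: 20 < 5104 holds -> v = 20 * 3 + 2 = 62, acc = 26 + 62 = 88.
Iteration 3: 62 < 5104 holds -> v = 62 * 3 + 2 = 188, acc = 88 + 188 = 276.
Iteration 4: 188 < 5104 holds -> v = 188 * 3 + 2 = 566, acc = 276 + 566 = 842.
Iteration 5: 566 < 5104 holds -> v = 566 * 3 + 2 = 1700, acc = 842 + 1700 = 2542.
Iteration 6: 1700 < 5104 holds -> v = 1700 * 3 + 2 = 5102, acc = 2542 + 5102 = 7644.
Iteration 7: 5102 < 5104 holds -> v = 5102 * 3 + 2 = 15308, acc = 7644 + 15308 = 22952.
Iteration 8: 15308 < 5104 fails; recursion stops.
acc values: 6, 26, 88, 276, 842, 2542, 7644, 22952; the maximum is 22952.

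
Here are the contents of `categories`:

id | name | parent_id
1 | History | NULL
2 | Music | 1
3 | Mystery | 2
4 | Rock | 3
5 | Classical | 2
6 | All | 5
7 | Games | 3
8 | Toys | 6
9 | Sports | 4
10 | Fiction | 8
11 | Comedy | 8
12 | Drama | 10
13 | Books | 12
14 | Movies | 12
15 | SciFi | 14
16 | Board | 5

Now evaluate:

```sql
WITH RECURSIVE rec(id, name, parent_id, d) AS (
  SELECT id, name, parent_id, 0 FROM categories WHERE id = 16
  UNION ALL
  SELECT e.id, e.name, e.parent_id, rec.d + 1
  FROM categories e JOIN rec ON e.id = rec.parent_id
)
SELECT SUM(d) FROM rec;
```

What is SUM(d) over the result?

Base: id=16 (Board), parent_id=5, d 0.
Iteration 1: join on id=5 -> Classical (id 5, parent_id=2, d 1).
Iteration 2: join on id=2 -> Music (id 2, parent_id=1, d 2).
Iteration 3: join on id=1 -> History (id 1, parent_id=NULL, d 3).
Iteration 4: parent_id is NULL; no match; recursion stops.
SUM(d) = 0 + 1 + 2 + 3 = 6.

6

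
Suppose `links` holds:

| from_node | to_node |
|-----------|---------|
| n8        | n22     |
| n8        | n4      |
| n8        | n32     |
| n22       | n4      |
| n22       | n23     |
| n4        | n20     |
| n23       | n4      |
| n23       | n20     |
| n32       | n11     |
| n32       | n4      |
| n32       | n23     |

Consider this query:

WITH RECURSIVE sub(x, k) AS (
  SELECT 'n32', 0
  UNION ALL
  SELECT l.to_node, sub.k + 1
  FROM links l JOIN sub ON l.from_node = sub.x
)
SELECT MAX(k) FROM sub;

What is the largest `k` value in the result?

3

Base: (n32, k=0).
Iteration 1: edges from {n32} -> (n11, k=1), (n23, k=1), (n4, k=1).
Iteration 2: edges from {n11,n23,n4} -> (n20, k=2) x2, (n4, k=2). [UNION ALL keeps all 3 new rows, including repeats]
Iteration 3: edges from {n20,n4} -> (n20, k=3).
Iteration 4: no outgoing edges from {n20}; recursion stops.
k values: 0, 1, 1, 1, 2, 2, 2, 3; the maximum is 3.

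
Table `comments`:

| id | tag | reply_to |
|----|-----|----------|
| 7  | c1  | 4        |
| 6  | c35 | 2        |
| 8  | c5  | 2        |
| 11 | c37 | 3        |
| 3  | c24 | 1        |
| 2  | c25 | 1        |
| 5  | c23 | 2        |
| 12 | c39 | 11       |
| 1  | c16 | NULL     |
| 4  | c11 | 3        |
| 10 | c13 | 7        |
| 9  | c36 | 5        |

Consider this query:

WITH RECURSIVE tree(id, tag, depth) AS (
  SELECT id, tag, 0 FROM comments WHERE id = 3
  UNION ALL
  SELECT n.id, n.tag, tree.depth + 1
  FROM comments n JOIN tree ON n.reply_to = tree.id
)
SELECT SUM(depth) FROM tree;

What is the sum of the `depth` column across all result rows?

Base: id=3 (c24) at depth 0.
Iteration 1: rows with reply_to in {3} -> c11 (id 4, depth 1), c37 (id 11, depth 1).
Iteration 2: rows with reply_to in {4,11} -> c1 (id 7, depth 2), c39 (id 12, depth 2).
Iteration 3: rows with reply_to in {7,12} -> c13 (id 10, depth 3).
Iteration 4: no rows with reply_to in {10}; recursion stops.
SUM(depth) = 0 + 1 + 1 + 2 + 2 + 3 = 9.

9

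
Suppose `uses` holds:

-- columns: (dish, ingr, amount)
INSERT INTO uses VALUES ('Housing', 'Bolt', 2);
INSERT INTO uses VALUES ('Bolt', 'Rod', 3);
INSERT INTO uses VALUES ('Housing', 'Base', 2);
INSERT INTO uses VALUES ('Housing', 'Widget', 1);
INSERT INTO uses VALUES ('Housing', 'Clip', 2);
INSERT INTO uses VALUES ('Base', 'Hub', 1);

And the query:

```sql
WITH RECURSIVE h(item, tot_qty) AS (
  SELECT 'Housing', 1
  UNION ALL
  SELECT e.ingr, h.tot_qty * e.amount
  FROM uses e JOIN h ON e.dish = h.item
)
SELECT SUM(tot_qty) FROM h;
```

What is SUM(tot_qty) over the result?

16

Base: (Housing, tot_qty=1).
Iteration 1: components of {Housing} -> Base = 1*2 = 2, Bolt = 1*2 = 2, Clip = 1*2 = 2, Widget = 1*1 = 1.
Iteration 2: components of {Base,Bolt,Clip,Widget} -> Hub = 2*1 = 2, Rod = 2*3 = 6.
Iteration 3: no further components; recursion stops.
SUM(tot_qty) = 1 + 2 + 2 + 1 + 2 + 6 + 2 = 16.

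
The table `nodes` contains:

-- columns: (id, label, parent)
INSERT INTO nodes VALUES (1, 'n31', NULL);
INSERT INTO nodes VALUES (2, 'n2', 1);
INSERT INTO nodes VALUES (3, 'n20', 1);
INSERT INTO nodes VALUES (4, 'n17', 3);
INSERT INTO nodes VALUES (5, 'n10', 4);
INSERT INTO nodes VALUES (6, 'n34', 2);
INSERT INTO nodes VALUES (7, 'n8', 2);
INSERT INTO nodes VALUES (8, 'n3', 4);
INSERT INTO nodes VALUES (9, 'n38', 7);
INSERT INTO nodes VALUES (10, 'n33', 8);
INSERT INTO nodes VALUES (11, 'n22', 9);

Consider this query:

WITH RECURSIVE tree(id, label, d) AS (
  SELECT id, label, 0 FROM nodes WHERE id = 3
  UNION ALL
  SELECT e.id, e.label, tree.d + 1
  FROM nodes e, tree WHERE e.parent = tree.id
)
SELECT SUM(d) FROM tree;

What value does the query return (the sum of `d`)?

8

Base: id=3 (n20) at d 0.
Iteration 1: rows with parent in {3} -> n17 (id 4, d 1).
Iteration 2: rows with parent in {4} -> n10 (id 5, d 2), n3 (id 8, d 2).
Iteration 3: rows with parent in {5,8} -> n33 (id 10, d 3).
Iteration 4: no rows with parent in {10}; recursion stops.
SUM(d) = 0 + 1 + 2 + 2 + 3 = 8.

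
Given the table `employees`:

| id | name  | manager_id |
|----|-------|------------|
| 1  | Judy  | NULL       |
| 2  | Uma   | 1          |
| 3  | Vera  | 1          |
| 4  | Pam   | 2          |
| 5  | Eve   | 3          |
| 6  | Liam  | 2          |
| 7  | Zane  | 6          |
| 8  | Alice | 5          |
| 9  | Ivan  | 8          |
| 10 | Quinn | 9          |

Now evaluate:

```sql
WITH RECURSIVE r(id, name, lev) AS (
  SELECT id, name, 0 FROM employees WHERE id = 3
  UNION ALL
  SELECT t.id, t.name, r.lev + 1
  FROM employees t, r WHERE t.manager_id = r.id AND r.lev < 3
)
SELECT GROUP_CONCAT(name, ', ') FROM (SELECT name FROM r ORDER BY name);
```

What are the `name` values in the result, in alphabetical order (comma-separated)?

Base: id=3 (Vera) at lev 0.
Iteration 1: rows with manager_id in {3} -> Eve (id 5, lev 1).
Iteration 2: rows with manager_id in {5} -> Alice (id 8, lev 2).
Iteration 3: rows with manager_id in {8} -> Ivan (id 9, lev 3).
Iteration 4: lev < 3 fails for all current rows; recursion stops.

Alice, Eve, Ivan, Vera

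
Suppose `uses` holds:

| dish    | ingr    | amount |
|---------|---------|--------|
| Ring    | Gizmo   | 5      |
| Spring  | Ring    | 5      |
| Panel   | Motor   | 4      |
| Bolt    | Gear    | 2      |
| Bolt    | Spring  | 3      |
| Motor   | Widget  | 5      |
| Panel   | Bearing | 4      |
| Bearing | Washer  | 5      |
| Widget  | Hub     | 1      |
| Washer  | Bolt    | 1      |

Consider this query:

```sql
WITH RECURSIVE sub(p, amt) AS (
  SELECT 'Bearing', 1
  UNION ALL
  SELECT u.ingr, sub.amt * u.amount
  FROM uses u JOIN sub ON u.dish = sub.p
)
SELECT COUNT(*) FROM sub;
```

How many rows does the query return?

Base: (Bearing, amt=1).
Iteration 1: components of {Bearing} -> Washer = 1*5 = 5.
Iteration 2: components of {Washer} -> Bolt = 5*1 = 5.
Iteration 3: components of {Bolt} -> Gear = 5*2 = 10, Spring = 5*3 = 15.
Iteration 4: components of {Gear,Spring} -> Ring = 15*5 = 75.
Iteration 5: components of {Ring} -> Gizmo = 75*5 = 375.
Iteration 6: no further components; recursion stops.
Total rows emitted: 7.

7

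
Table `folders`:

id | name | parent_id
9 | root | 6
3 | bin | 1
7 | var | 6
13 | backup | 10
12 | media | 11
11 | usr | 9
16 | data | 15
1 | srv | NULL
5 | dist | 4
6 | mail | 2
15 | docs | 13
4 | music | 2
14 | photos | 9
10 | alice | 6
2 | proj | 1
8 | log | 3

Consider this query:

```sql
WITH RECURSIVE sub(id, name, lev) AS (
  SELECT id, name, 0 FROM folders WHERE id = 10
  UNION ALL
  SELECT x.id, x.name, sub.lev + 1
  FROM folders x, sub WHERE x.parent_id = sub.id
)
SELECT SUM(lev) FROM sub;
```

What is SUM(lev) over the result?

6

Base: id=10 (alice) at lev 0.
Iteration 1: rows with parent_id in {10} -> backup (id 13, lev 1).
Iteration 2: rows with parent_id in {13} -> docs (id 15, lev 2).
Iteration 3: rows with parent_id in {15} -> data (id 16, lev 3).
Iteration 4: no rows with parent_id in {16}; recursion stops.
SUM(lev) = 0 + 1 + 2 + 3 = 6.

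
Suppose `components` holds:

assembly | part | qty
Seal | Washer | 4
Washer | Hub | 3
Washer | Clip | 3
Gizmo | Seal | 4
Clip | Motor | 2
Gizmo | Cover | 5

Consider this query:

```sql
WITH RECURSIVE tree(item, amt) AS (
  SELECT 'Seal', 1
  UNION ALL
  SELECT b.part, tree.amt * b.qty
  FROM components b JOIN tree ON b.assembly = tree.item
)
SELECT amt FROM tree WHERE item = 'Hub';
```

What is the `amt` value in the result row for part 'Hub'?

Base: (Seal, amt=1).
Iteration 1: components of {Seal} -> Washer = 1*4 = 4.
Iteration 2: components of {Washer} -> Clip = 4*3 = 12, Hub = 4*3 = 12.
Iteration 3: components of {Clip,Hub} -> Motor = 12*2 = 24.
Iteration 4: no further components; recursion stops.

12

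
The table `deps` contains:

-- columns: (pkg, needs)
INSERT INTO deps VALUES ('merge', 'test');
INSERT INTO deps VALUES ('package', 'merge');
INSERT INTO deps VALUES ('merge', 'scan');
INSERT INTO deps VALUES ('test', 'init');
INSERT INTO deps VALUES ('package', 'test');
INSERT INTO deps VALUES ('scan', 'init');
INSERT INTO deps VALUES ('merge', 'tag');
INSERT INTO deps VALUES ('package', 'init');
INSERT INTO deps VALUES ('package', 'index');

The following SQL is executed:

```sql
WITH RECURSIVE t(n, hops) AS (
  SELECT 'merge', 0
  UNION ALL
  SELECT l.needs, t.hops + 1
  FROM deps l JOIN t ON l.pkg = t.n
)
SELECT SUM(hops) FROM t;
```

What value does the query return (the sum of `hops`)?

7

Base: (merge, hops=0).
Iteration 1: edges from {merge} -> (scan, hops=1), (tag, hops=1), (test, hops=1).
Iteration 2: edges from {scan,tag,test} -> (init, hops=2) x2. [UNION ALL keeps all 2 new rows, including repeats]
Iteration 3: no outgoing edges from {init}; recursion stops.
SUM(hops) = 0 + 1 + 1 + 1 + 2 + 2 = 7.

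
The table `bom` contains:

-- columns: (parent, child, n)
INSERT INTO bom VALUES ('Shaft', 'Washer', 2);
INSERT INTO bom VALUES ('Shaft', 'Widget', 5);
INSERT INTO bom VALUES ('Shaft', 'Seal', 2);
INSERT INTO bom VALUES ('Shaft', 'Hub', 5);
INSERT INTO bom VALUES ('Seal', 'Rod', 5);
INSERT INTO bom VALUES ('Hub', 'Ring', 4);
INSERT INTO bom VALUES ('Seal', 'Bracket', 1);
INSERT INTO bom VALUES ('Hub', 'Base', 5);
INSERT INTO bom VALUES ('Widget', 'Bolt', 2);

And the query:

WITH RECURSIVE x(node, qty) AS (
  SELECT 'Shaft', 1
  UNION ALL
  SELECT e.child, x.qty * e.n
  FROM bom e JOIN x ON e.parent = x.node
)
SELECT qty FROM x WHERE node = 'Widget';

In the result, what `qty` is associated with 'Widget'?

Base: (Shaft, qty=1).
Iteration 1: components of {Shaft} -> Hub = 1*5 = 5, Seal = 1*2 = 2, Washer = 1*2 = 2, Widget = 1*5 = 5.
Iteration 2: components of {Hub,Seal,Washer,Widget} -> Base = 5*5 = 25, Bolt = 5*2 = 10, Bracket = 2*1 = 2, Ring = 5*4 = 20, Rod = 2*5 = 10.
Iteration 3: no further components; recursion stops.

5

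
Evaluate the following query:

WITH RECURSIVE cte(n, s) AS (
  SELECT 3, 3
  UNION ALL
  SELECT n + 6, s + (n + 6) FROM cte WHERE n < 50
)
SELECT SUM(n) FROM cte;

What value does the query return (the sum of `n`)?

243

Base: n=3, s=3.
Iteration 1: 3 < 50 holds -> n = 3 + 6 = 9, s = 3 + 9 = 12.
Iteration 2: 9 < 50 holds -> n = 9 + 6 = 15, s = 12 + 15 = 27.
Iteration 3: 15 < 50 holds -> n = 15 + 6 = 21, s = 27 + 21 = 48.
Iteration 4: 21 < 50 holds -> n = 21 + 6 = 27, s = 48 + 27 = 75.
Iteration 5: 27 < 50 holds -> n = 27 + 6 = 33, s = 75 + 33 = 108.
Iteration 6: 33 < 50 holds -> n = 33 + 6 = 39, s = 108 + 39 = 147.
Iteration 7: 39 < 50 holds -> n = 39 + 6 = 45, s = 147 + 45 = 192.
Iteration 8: 45 < 50 holds -> n = 45 + 6 = 51, s = 192 + 51 = 243.
Iteration 9: 51 < 50 fails; recursion stops.
SUM(n) = 3 + 9 + 15 + 21 + 27 + 33 + 39 + 45 + 51 = 243.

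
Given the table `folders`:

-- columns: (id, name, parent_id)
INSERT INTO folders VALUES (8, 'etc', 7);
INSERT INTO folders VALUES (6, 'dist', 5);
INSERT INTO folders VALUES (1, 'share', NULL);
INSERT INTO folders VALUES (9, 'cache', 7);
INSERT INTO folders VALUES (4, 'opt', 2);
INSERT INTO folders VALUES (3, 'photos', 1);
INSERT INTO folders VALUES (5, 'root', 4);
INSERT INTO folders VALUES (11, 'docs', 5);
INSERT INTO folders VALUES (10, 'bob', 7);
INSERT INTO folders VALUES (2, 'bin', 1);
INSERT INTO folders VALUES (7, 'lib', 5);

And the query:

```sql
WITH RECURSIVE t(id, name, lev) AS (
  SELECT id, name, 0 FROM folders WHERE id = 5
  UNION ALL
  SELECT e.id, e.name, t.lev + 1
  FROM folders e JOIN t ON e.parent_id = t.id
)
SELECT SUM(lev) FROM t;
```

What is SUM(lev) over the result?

Base: id=5 (root) at lev 0.
Iteration 1: rows with parent_id in {5} -> dist (id 6, lev 1), lib (id 7, lev 1), docs (id 11, lev 1).
Iteration 2: rows with parent_id in {6,7,11} -> etc (id 8, lev 2), cache (id 9, lev 2), bob (id 10, lev 2).
Iteration 3: no rows with parent_id in {8,9,10}; recursion stops.
SUM(lev) = 0 + 1 + 1 + 1 + 2 + 2 + 2 = 9.

9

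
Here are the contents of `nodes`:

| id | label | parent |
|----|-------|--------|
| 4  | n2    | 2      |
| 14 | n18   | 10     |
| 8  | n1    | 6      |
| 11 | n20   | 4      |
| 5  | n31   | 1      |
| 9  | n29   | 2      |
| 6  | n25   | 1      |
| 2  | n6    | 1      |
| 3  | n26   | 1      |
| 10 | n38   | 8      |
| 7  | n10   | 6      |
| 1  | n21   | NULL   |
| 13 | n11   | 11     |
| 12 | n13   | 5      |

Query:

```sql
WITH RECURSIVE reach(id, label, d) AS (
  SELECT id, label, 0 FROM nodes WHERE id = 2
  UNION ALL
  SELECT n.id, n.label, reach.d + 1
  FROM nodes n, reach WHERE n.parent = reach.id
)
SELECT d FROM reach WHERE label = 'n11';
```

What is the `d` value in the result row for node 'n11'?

Base: id=2 (n6) at d 0.
Iteration 1: rows with parent in {2} -> n2 (id 4, d 1), n29 (id 9, d 1).
Iteration 2: rows with parent in {4,9} -> n20 (id 11, d 2).
Iteration 3: rows with parent in {11} -> n11 (id 13, d 3).
Iteration 4: no rows with parent in {13}; recursion stops.

3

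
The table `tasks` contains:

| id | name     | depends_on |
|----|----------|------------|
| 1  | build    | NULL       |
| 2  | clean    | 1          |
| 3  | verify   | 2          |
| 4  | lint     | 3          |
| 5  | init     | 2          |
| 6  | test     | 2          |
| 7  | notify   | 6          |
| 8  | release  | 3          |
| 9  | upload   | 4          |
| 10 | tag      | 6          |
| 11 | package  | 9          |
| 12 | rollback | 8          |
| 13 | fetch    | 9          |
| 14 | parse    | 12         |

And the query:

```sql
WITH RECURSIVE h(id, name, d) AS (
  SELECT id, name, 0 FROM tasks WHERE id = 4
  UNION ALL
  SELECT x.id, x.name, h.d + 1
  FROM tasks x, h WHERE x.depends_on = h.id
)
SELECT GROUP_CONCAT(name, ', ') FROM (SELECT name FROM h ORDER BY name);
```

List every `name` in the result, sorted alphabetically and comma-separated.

fetch, lint, package, upload

Base: id=4 (lint) at d 0.
Iteration 1: rows with depends_on in {4} -> upload (id 9, d 1).
Iteration 2: rows with depends_on in {9} -> package (id 11, d 2), fetch (id 13, d 2).
Iteration 3: no rows with depends_on in {11,13}; recursion stops.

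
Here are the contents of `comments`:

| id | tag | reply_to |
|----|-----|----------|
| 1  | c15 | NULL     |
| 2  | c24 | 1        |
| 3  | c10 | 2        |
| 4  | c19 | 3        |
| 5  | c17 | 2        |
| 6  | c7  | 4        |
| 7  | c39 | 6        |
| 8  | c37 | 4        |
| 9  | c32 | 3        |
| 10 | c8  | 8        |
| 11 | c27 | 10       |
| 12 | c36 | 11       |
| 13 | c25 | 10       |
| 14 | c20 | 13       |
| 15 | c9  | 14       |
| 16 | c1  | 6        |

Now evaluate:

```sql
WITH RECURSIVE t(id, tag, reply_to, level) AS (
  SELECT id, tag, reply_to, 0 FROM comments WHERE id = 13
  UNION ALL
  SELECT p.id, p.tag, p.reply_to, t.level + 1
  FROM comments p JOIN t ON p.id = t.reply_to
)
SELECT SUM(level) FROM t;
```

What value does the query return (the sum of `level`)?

21

Base: id=13 (c25), reply_to=10, level 0.
Iteration 1: join on id=10 -> c8 (id 10, reply_to=8, level 1).
Iteration 2: join on id=8 -> c37 (id 8, reply_to=4, level 2).
Iteration 3: join on id=4 -> c19 (id 4, reply_to=3, level 3).
Iteration 4: join on id=3 -> c10 (id 3, reply_to=2, level 4).
Iteration 5: join on id=2 -> c24 (id 2, reply_to=1, level 5).
Iteration 6: join on id=1 -> c15 (id 1, reply_to=NULL, level 6).
Iteration 7: reply_to is NULL; no match; recursion stops.
SUM(level) = 0 + 1 + 2 + 3 + 4 + 5 + 6 = 21.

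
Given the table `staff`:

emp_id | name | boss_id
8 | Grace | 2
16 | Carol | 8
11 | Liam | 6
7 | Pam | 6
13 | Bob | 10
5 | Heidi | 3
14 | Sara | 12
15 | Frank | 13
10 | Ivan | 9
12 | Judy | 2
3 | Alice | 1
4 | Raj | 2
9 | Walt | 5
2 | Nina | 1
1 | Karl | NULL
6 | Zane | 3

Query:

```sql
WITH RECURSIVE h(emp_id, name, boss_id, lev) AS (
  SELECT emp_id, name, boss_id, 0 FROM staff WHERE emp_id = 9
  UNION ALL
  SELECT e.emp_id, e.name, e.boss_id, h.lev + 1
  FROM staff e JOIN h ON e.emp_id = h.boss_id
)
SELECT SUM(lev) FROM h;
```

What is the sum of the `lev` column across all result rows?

6

Base: emp_id=9 (Walt), boss_id=5, lev 0.
Iteration 1: join on emp_id=5 -> Heidi (id 5, boss_id=3, lev 1).
Iteration 2: join on emp_id=3 -> Alice (id 3, boss_id=1, lev 2).
Iteration 3: join on emp_id=1 -> Karl (id 1, boss_id=NULL, lev 3).
Iteration 4: boss_id is NULL; no match; recursion stops.
SUM(lev) = 0 + 1 + 2 + 3 = 6.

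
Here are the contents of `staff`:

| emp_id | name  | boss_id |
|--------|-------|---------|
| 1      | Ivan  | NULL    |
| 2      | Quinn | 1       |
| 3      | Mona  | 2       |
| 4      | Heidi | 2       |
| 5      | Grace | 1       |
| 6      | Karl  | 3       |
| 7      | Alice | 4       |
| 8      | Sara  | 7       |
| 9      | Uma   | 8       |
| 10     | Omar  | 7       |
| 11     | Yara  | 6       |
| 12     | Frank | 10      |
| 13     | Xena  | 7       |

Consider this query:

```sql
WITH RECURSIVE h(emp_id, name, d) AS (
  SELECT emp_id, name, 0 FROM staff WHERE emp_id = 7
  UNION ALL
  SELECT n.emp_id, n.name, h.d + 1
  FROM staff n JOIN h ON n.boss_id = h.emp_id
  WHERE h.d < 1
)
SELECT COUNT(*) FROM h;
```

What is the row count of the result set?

4

Base: emp_id=7 (Alice) at d 0.
Iteration 1: rows with boss_id in {7} -> Sara (id 8, d 1), Omar (id 10, d 1), Xena (id 13, d 1).
Iteration 2: d < 1 fails for all current rows; recursion stops.
Total rows emitted: 4.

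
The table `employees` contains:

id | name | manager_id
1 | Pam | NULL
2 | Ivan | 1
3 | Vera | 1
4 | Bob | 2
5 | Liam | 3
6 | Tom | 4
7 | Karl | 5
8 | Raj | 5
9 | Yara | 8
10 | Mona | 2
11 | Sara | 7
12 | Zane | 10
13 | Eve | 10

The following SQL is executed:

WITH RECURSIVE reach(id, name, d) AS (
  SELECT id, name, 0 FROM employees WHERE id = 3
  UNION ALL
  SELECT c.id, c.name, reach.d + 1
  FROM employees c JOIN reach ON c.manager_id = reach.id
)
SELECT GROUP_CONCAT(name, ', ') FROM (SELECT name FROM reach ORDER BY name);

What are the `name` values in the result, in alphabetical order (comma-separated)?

Base: id=3 (Vera) at d 0.
Iteration 1: rows with manager_id in {3} -> Liam (id 5, d 1).
Iteration 2: rows with manager_id in {5} -> Karl (id 7, d 2), Raj (id 8, d 2).
Iteration 3: rows with manager_id in {7,8} -> Yara (id 9, d 3), Sara (id 11, d 3).
Iteration 4: no rows with manager_id in {9,11}; recursion stops.

Karl, Liam, Raj, Sara, Vera, Yara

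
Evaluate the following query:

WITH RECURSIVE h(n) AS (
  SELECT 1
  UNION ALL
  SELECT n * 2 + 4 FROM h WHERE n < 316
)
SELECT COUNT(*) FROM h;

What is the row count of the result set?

7

Base: n=1.
Iteration 1: 1 < 316 holds -> n = 1 * 2 + 4 = 6.
Iteration 2: 6 < 316 holds -> n = 6 * 2 + 4 = 16.
Iteration 3: 16 < 316 holds -> n = 16 * 2 + 4 = 36.
Iteration 4: 36 < 316 holds -> n = 36 * 2 + 4 = 76.
Iteration 5: 76 < 316 holds -> n = 76 * 2 + 4 = 156.
Iteration 6: 156 < 316 holds -> n = 156 * 2 + 4 = 316.
Iteration 7: 316 < 316 fails; recursion stops.
Total rows emitted: 7.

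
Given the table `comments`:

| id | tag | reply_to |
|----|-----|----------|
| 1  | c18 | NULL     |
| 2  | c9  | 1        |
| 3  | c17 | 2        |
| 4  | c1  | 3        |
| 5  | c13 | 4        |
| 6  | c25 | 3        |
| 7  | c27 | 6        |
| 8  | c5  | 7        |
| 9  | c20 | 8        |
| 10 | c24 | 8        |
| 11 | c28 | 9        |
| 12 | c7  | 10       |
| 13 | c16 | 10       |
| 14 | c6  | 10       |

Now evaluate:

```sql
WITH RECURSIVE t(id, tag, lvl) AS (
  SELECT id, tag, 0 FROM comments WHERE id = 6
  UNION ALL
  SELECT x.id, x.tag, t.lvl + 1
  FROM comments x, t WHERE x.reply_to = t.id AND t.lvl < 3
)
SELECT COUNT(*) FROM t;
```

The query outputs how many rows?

5

Base: id=6 (c25) at lvl 0.
Iteration 1: rows with reply_to in {6} -> c27 (id 7, lvl 1).
Iteration 2: rows with reply_to in {7} -> c5 (id 8, lvl 2).
Iteration 3: rows with reply_to in {8} -> c20 (id 9, lvl 3), c24 (id 10, lvl 3).
Iteration 4: lvl < 3 fails for all current rows; recursion stops.
Total rows emitted: 5.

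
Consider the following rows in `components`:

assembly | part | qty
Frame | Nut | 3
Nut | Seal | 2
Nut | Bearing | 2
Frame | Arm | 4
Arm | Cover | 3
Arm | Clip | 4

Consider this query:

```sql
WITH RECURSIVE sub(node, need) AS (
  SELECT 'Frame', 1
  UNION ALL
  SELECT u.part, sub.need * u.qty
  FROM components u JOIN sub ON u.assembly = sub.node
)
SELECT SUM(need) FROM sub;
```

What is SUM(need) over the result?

Base: (Frame, need=1).
Iteration 1: components of {Frame} -> Arm = 1*4 = 4, Nut = 1*3 = 3.
Iteration 2: components of {Arm,Nut} -> Bearing = 3*2 = 6, Clip = 4*4 = 16, Cover = 4*3 = 12, Seal = 3*2 = 6.
Iteration 3: no further components; recursion stops.
SUM(need) = 1 + 3 + 4 + 6 + 6 + 12 + 16 = 48.

48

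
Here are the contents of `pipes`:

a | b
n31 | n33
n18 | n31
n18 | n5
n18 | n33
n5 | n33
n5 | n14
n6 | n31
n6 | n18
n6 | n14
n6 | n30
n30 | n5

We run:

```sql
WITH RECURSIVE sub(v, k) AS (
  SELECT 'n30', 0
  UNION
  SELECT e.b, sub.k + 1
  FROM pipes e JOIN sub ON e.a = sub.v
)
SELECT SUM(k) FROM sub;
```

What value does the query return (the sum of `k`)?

Base: (n30, k=0).
Iteration 1: edges from {n30} -> (n5, k=1).
Iteration 2: edges from {n5} -> (n14, k=2), (n33, k=2).
Iteration 3: no outgoing edges from {n14,n33}; recursion stops.
SUM(k) = 0 + 1 + 2 + 2 = 5.

5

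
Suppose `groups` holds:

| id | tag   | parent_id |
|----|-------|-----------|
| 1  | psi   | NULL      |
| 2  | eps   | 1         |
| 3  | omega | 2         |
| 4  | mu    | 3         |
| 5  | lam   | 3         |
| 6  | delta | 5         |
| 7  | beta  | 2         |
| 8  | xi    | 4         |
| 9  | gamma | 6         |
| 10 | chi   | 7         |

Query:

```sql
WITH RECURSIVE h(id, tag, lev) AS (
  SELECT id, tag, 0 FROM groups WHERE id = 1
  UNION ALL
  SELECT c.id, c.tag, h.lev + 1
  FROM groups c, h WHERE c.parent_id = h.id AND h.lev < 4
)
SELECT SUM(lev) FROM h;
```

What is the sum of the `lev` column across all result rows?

22

Base: id=1 (psi) at lev 0.
Iteration 1: rows with parent_id in {1} -> eps (id 2, lev 1).
Iteration 2: rows with parent_id in {2} -> omega (id 3, lev 2), beta (id 7, lev 2).
Iteration 3: rows with parent_id in {3,7} -> mu (id 4, lev 3), lam (id 5, lev 3), chi (id 10, lev 3).
Iteration 4: rows with parent_id in {4,5,10} -> delta (id 6, lev 4), xi (id 8, lev 4).
Iteration 5: lev < 4 fails for all current rows; recursion stops.
SUM(lev) = 0 + 1 + 2 + 2 + 3 + 3 + 3 + 4 + 4 = 22.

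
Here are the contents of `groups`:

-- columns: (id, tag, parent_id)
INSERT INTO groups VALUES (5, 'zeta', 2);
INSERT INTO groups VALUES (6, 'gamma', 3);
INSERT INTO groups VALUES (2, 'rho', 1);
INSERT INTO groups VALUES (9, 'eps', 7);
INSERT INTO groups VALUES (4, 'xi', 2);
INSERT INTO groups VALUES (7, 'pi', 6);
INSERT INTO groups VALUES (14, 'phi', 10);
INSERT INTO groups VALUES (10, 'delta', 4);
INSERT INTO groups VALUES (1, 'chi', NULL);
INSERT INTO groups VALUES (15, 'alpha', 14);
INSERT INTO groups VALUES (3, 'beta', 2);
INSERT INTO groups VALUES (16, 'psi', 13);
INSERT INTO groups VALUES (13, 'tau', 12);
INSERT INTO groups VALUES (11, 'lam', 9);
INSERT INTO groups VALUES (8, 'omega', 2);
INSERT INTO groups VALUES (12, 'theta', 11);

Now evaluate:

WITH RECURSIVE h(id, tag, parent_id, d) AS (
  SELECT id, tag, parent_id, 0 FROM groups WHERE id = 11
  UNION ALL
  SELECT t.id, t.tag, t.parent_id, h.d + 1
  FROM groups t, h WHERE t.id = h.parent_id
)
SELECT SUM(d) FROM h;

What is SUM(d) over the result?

Base: id=11 (lam), parent_id=9, d 0.
Iteration 1: join on id=9 -> eps (id 9, parent_id=7, d 1).
Iteration 2: join on id=7 -> pi (id 7, parent_id=6, d 2).
Iteration 3: join on id=6 -> gamma (id 6, parent_id=3, d 3).
Iteration 4: join on id=3 -> beta (id 3, parent_id=2, d 4).
Iteration 5: join on id=2 -> rho (id 2, parent_id=1, d 5).
Iteration 6: join on id=1 -> chi (id 1, parent_id=NULL, d 6).
Iteration 7: parent_id is NULL; no match; recursion stops.
SUM(d) = 0 + 1 + 2 + 3 + 4 + 5 + 6 = 21.

21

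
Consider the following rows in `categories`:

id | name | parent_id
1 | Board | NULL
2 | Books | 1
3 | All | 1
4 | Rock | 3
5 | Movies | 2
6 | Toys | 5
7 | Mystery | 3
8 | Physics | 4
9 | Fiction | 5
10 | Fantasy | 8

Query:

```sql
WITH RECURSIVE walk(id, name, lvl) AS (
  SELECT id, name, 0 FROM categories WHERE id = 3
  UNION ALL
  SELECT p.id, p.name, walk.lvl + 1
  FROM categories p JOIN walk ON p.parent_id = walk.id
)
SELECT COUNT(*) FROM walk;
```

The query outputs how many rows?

Base: id=3 (All) at lvl 0.
Iteration 1: rows with parent_id in {3} -> Rock (id 4, lvl 1), Mystery (id 7, lvl 1).
Iteration 2: rows with parent_id in {4,7} -> Physics (id 8, lvl 2).
Iteration 3: rows with parent_id in {8} -> Fantasy (id 10, lvl 3).
Iteration 4: no rows with parent_id in {10}; recursion stops.
Total rows emitted: 5.

5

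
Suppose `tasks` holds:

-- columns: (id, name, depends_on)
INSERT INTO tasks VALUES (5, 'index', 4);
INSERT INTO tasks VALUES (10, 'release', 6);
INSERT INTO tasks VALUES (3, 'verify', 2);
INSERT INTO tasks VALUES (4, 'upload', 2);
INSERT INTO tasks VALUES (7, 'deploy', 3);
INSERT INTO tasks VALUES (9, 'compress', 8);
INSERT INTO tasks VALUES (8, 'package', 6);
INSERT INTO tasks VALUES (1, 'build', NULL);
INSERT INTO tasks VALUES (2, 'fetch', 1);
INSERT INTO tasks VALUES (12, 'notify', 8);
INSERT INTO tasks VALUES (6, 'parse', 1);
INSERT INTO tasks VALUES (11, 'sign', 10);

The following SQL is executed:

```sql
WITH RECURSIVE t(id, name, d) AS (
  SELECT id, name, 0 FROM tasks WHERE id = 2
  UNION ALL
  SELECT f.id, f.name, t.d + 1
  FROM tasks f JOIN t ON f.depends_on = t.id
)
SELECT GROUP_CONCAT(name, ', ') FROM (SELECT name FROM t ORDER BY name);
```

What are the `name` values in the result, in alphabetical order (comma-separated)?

Base: id=2 (fetch) at d 0.
Iteration 1: rows with depends_on in {2} -> verify (id 3, d 1), upload (id 4, d 1).
Iteration 2: rows with depends_on in {3,4} -> index (id 5, d 2), deploy (id 7, d 2).
Iteration 3: no rows with depends_on in {5,7}; recursion stops.

deploy, fetch, index, upload, verify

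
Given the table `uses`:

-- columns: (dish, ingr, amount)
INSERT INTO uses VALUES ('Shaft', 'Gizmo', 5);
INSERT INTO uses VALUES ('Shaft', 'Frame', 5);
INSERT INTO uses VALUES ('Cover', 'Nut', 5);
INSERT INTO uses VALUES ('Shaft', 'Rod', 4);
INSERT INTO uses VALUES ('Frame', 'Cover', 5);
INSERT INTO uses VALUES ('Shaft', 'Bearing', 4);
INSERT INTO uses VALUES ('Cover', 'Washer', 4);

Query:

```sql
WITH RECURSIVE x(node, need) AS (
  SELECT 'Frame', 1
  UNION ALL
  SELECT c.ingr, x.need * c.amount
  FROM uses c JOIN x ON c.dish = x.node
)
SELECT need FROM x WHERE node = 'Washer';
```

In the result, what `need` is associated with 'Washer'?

20

Base: (Frame, need=1).
Iteration 1: components of {Frame} -> Cover = 1*5 = 5.
Iteration 2: components of {Cover} -> Nut = 5*5 = 25, Washer = 5*4 = 20.
Iteration 3: no further components; recursion stops.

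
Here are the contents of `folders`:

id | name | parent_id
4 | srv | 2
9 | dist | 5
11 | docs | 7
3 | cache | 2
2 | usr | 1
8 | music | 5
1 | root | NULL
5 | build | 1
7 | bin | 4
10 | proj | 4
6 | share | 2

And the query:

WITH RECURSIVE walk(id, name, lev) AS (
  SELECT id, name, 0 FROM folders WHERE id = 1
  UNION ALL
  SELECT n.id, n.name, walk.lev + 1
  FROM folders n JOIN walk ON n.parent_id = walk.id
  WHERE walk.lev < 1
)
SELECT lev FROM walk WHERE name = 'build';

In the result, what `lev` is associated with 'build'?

1

Base: id=1 (root) at lev 0.
Iteration 1: rows with parent_id in {1} -> usr (id 2, lev 1), build (id 5, lev 1).
Iteration 2: lev < 1 fails for all current rows; recursion stops.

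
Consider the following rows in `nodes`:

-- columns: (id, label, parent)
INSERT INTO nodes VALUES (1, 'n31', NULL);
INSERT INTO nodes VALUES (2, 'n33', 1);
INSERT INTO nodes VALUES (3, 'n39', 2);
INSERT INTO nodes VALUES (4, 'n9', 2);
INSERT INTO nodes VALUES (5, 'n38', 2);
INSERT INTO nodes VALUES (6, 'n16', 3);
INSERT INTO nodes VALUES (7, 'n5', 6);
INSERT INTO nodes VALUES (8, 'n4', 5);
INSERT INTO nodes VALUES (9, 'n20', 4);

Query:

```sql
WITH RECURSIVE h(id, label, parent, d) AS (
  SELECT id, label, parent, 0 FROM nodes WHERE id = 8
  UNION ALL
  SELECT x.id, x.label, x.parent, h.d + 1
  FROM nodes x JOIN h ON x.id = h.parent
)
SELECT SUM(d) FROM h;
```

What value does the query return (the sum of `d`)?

6

Base: id=8 (n4), parent=5, d 0.
Iteration 1: join on id=5 -> n38 (id 5, parent=2, d 1).
Iteration 2: join on id=2 -> n33 (id 2, parent=1, d 2).
Iteration 3: join on id=1 -> n31 (id 1, parent=NULL, d 3).
Iteration 4: parent is NULL; no match; recursion stops.
SUM(d) = 0 + 1 + 2 + 3 = 6.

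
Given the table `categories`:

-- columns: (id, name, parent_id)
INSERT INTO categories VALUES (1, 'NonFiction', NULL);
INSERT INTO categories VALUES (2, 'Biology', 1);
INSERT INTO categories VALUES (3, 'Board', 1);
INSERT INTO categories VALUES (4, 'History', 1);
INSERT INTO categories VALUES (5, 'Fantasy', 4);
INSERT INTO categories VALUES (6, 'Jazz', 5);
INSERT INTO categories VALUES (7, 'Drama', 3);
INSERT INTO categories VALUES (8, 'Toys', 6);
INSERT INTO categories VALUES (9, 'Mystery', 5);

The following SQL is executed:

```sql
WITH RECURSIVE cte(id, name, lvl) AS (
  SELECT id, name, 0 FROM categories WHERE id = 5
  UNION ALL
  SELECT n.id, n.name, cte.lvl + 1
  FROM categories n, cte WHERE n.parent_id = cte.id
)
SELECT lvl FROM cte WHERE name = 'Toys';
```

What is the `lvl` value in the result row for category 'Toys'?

2

Base: id=5 (Fantasy) at lvl 0.
Iteration 1: rows with parent_id in {5} -> Jazz (id 6, lvl 1), Mystery (id 9, lvl 1).
Iteration 2: rows with parent_id in {6,9} -> Toys (id 8, lvl 2).
Iteration 3: no rows with parent_id in {8}; recursion stops.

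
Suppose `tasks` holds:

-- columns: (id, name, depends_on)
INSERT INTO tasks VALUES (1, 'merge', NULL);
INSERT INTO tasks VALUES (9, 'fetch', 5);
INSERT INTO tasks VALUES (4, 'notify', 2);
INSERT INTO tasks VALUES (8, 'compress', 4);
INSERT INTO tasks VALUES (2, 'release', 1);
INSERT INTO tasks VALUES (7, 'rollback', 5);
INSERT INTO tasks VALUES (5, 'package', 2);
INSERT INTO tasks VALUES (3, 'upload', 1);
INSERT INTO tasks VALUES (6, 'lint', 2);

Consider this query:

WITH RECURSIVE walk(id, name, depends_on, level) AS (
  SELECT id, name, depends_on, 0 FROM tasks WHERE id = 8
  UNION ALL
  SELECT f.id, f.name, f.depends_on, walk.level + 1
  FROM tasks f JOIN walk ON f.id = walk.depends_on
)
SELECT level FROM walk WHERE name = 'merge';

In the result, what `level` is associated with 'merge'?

3

Base: id=8 (compress), depends_on=4, level 0.
Iteration 1: join on id=4 -> notify (id 4, depends_on=2, level 1).
Iteration 2: join on id=2 -> release (id 2, depends_on=1, level 2).
Iteration 3: join on id=1 -> merge (id 1, depends_on=NULL, level 3).
Iteration 4: depends_on is NULL; no match; recursion stops.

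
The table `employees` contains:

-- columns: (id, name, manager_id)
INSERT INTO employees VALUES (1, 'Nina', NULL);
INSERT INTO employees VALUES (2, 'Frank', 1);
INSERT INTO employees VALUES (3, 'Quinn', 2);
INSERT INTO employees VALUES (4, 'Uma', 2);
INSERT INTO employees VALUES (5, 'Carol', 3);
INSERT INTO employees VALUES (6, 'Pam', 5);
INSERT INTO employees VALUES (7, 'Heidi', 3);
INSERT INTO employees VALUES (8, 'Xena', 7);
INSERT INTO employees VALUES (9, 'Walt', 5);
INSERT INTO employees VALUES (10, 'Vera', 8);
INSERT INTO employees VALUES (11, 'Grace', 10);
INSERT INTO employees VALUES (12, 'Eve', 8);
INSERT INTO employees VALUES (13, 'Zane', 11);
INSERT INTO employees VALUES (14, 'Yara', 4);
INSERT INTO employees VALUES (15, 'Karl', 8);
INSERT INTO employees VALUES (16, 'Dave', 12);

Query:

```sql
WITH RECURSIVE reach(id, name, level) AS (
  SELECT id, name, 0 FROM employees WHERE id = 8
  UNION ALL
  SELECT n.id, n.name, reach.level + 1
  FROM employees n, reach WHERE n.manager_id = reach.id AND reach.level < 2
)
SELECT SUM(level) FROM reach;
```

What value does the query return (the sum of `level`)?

Base: id=8 (Xena) at level 0.
Iteration 1: rows with manager_id in {8} -> Vera (id 10, level 1), Eve (id 12, level 1), Karl (id 15, level 1).
Iteration 2: rows with manager_id in {10,12,15} -> Grace (id 11, level 2), Dave (id 16, level 2).
Iteration 3: level < 2 fails for all current rows; recursion stops.
SUM(level) = 0 + 1 + 1 + 1 + 2 + 2 = 7.

7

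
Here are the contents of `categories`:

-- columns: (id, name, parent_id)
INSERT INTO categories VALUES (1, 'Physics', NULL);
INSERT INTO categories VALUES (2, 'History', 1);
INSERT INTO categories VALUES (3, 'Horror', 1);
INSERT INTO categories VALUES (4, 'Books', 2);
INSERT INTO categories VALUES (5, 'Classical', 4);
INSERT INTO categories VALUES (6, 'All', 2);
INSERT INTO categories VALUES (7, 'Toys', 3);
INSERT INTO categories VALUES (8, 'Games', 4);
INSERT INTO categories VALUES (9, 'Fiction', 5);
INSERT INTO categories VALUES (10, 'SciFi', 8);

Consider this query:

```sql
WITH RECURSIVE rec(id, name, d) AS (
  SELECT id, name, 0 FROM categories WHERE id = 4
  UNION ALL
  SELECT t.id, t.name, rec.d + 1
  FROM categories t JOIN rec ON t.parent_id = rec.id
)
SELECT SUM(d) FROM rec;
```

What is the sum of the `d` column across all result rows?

Base: id=4 (Books) at d 0.
Iteration 1: rows with parent_id in {4} -> Classical (id 5, d 1), Games (id 8, d 1).
Iteration 2: rows with parent_id in {5,8} -> Fiction (id 9, d 2), SciFi (id 10, d 2).
Iteration 3: no rows with parent_id in {9,10}; recursion stops.
SUM(d) = 0 + 1 + 1 + 2 + 2 = 6.

6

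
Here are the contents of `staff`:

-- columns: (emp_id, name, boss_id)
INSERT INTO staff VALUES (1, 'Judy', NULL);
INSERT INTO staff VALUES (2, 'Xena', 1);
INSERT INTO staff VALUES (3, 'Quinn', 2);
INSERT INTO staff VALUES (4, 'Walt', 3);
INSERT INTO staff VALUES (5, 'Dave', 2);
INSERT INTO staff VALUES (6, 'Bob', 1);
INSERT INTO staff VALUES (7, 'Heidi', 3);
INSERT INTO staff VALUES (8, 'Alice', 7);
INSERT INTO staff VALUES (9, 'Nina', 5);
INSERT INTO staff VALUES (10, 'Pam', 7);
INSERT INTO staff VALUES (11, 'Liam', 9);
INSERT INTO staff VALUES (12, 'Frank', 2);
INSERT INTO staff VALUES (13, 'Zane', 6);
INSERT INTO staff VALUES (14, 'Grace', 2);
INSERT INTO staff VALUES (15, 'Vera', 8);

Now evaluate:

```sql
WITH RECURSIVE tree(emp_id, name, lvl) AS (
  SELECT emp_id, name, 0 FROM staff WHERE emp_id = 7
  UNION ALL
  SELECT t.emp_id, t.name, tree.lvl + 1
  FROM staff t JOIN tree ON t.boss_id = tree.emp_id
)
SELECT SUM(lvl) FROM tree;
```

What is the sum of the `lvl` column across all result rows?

Base: emp_id=7 (Heidi) at lvl 0.
Iteration 1: rows with boss_id in {7} -> Alice (id 8, lvl 1), Pam (id 10, lvl 1).
Iteration 2: rows with boss_id in {8,10} -> Vera (id 15, lvl 2).
Iteration 3: no rows with boss_id in {15}; recursion stops.
SUM(lvl) = 0 + 1 + 1 + 2 = 4.

4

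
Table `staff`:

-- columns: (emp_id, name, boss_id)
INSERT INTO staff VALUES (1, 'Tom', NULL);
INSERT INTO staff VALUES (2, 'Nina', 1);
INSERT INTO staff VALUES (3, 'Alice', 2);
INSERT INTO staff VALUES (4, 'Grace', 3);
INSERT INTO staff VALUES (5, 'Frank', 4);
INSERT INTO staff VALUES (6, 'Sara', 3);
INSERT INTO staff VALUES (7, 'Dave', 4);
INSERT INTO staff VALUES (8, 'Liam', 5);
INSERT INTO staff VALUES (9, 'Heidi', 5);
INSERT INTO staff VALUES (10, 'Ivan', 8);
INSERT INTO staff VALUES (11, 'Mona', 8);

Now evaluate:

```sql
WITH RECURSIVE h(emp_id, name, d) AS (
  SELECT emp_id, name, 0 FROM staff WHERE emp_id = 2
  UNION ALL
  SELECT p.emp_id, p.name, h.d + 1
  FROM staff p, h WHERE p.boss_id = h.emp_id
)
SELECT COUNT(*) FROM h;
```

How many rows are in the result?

10

Base: emp_id=2 (Nina) at d 0.
Iteration 1: rows with boss_id in {2} -> Alice (id 3, d 1).
Iteration 2: rows with boss_id in {3} -> Grace (id 4, d 2), Sara (id 6, d 2).
Iteration 3: rows with boss_id in {4,6} -> Frank (id 5, d 3), Dave (id 7, d 3).
Iteration 4: rows with boss_id in {5,7} -> Liam (id 8, d 4), Heidi (id 9, d 4).
Iteration 5: rows with boss_id in {8,9} -> Ivan (id 10, d 5), Mona (id 11, d 5).
Iteration 6: no rows with boss_id in {10,11}; recursion stops.
Total rows emitted: 10.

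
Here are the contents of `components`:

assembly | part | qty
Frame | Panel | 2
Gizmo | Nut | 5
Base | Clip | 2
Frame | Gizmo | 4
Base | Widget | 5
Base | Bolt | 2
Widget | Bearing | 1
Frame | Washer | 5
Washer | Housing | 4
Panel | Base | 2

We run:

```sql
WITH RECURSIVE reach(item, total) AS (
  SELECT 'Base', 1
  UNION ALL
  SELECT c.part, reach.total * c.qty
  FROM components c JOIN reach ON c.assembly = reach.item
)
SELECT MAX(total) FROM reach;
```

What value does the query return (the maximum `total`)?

5

Base: (Base, total=1).
Iteration 1: components of {Base} -> Bolt = 1*2 = 2, Clip = 1*2 = 2, Widget = 1*5 = 5.
Iteration 2: components of {Bolt,Clip,Widget} -> Bearing = 5*1 = 5.
Iteration 3: no further components; recursion stops.
total values: 1, 2, 5, 2, 5; the maximum is 5.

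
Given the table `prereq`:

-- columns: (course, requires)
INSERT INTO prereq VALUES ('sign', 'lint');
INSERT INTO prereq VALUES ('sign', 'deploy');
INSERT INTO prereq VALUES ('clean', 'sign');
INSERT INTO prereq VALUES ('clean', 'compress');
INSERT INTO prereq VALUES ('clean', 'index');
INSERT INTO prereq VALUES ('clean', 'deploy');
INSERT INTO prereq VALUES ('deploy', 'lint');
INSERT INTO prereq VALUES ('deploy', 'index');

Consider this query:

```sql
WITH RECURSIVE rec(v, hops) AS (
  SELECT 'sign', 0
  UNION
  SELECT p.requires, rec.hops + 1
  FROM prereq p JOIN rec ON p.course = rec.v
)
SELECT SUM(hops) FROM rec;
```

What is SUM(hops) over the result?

6

Base: (sign, hops=0).
Iteration 1: edges from {sign} -> (deploy, hops=1), (lint, hops=1).
Iteration 2: edges from {deploy,lint} -> (index, hops=2), (lint, hops=2).
Iteration 3: no outgoing edges from {index,lint}; recursion stops.
SUM(hops) = 0 + 1 + 1 + 2 + 2 = 6.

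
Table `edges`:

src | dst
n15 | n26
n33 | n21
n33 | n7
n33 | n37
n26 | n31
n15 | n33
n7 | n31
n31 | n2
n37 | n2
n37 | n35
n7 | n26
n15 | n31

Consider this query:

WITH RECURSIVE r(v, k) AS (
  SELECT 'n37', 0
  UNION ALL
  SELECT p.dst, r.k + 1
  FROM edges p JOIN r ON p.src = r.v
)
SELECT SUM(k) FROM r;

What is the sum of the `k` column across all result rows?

Base: (n37, k=0).
Iteration 1: edges from {n37} -> (n2, k=1), (n35, k=1).
Iteration 2: no outgoing edges from {n2,n35}; recursion stops.
SUM(k) = 0 + 1 + 1 = 2.

2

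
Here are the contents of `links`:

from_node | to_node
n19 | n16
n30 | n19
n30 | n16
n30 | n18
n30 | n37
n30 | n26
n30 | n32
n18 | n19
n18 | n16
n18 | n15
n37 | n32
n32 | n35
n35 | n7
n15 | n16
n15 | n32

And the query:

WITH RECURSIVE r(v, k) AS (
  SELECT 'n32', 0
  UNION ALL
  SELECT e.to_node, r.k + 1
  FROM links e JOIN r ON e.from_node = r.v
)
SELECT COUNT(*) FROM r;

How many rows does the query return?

Base: (n32, k=0).
Iteration 1: edges from {n32} -> (n35, k=1).
Iteration 2: edges from {n35} -> (n7, k=2).
Iteration 3: no outgoing edges from {n7}; recursion stops.
Total rows emitted: 3.

3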